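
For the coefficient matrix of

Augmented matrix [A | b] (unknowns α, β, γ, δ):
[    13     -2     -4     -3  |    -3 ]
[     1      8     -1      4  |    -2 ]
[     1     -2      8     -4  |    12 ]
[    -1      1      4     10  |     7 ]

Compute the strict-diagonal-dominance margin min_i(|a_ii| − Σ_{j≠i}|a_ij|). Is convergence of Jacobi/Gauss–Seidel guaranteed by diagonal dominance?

row 1: |13| − (2+4+3) = 4
row 2: |8| − (1+1+4) = 2
row 3: |8| − (1+2+4) = 1
row 4: |10| − (1+1+4) = 4
minimum over rows = 1 → strictly diagonally dominant (convergence guaranteed)

1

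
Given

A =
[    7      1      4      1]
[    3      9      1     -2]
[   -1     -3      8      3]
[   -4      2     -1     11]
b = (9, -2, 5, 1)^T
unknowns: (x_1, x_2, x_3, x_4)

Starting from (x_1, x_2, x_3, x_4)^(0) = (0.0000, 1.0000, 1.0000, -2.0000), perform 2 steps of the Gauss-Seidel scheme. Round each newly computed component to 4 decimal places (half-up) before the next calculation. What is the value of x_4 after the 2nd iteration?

0.4571

Iteration 1:
  x_1 = (9 - (1)·1.0000 - (4)·1.0000 - (1)·-2.0000) / (7) = 0.8571
  x_2 = (-2 - (3)·0.8571 - (1)·1.0000 - (-2)·-2.0000) / (9) = -1.0635
  x_3 = (5 - (-1)·0.8571 - (-3)·-1.0635 - (3)·-2.0000) / (8) = 1.0833
  x_4 = (1 - (-4)·0.8571 - (2)·-1.0635 - (-1)·1.0833) / (11) = 0.6944
Iteration 2:
  x_1 = (9 - (1)·-1.0635 - (4)·1.0833 - (1)·0.6944) / (7) = 0.7194
  x_2 = (-2 - (3)·0.7194 - (1)·1.0833 - (-2)·0.6944) / (9) = -0.4281
  x_3 = (5 - (-1)·0.7194 - (-3)·-0.4281 - (3)·0.6944) / (8) = 0.2940
  x_4 = (1 - (-4)·0.7194 - (2)·-0.4281 - (-1)·0.2940) / (11) = 0.4571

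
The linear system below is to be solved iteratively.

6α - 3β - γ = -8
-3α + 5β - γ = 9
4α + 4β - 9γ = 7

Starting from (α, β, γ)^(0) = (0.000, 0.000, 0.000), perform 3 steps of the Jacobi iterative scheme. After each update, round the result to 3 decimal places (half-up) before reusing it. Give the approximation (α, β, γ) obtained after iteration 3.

Iteration 1:
  α = (-8 - (-3)·0.000 - (-1)·0.000) / (6) = -1.333
  β = (9 - (-3)·0.000 - (-1)·0.000) / (5) = 1.800
  γ = (7 - (4)·0.000 - (4)·0.000) / (-9) = -0.778
Iteration 2:
  α = (-8 - (-3)·1.800 - (-1)·-0.778) / (6) = -0.563
  β = (9 - (-3)·-1.333 - (-1)·-0.778) / (5) = 0.845
  γ = (7 - (4)·-1.333 - (4)·1.800) / (-9) = -0.570
Iteration 3:
  α = (-8 - (-3)·0.845 - (-1)·-0.570) / (6) = -1.006
  β = (9 - (-3)·-0.563 - (-1)·-0.570) / (5) = 1.348
  γ = (7 - (4)·-0.563 - (4)·0.845) / (-9) = -0.652

(-1.006, 1.348, -0.652)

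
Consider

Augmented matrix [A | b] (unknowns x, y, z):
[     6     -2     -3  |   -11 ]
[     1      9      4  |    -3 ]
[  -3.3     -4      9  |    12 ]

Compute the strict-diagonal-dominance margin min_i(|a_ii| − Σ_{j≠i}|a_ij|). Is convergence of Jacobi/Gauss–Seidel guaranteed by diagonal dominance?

row 1: |6| − (2+3) = 1
row 2: |9| − (1+4) = 4
row 3: |9| − (3.3+4) = 1.7
minimum over rows = 1 → strictly diagonally dominant (convergence guaranteed)

1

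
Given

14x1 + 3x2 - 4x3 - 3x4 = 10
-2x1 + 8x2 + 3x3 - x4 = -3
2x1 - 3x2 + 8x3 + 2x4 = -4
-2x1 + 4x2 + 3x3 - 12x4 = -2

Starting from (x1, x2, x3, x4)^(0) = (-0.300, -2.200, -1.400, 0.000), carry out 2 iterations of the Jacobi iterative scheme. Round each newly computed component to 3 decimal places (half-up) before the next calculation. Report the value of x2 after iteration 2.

Iteration 1:
  x1 = (10 - (3)·-2.200 - (-4)·-1.400 - (-3)·0.000) / (14) = 0.786
  x2 = (-3 - (-2)·-0.300 - (3)·-1.400 - (-1)·0.000) / (8) = 0.075
  x3 = (-4 - (2)·-0.300 - (-3)·-2.200 - (2)·0.000) / (8) = -1.250
  x4 = (-2 - (-2)·-0.300 - (4)·-2.200 - (3)·-1.400) / (-12) = -0.867
Iteration 2:
  x1 = (10 - (3)·0.075 - (-4)·-1.250 - (-3)·-0.867) / (14) = 0.155
  x2 = (-3 - (-2)·0.786 - (3)·-1.250 - (-1)·-0.867) / (8) = 0.182
  x3 = (-4 - (2)·0.786 - (-3)·0.075 - (2)·-0.867) / (8) = -0.452
  x4 = (-2 - (-2)·0.786 - (4)·0.075 - (3)·-1.250) / (-12) = -0.252

0.182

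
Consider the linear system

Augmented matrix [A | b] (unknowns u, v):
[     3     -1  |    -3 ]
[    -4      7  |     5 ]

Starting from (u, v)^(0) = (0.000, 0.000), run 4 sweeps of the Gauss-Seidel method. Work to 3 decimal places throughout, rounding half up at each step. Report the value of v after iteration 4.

Iteration 1:
  u = (-3 - (-1)·0.000) / (3) = -1.000
  v = (5 - (-4)·-1.000) / (7) = 0.143
Iteration 2:
  u = (-3 - (-1)·0.143) / (3) = -0.952
  v = (5 - (-4)·-0.952) / (7) = 0.170
Iteration 3:
  u = (-3 - (-1)·0.170) / (3) = -0.943
  v = (5 - (-4)·-0.943) / (7) = 0.175
Iteration 4:
  u = (-3 - (-1)·0.175) / (3) = -0.942
  v = (5 - (-4)·-0.942) / (7) = 0.176

0.176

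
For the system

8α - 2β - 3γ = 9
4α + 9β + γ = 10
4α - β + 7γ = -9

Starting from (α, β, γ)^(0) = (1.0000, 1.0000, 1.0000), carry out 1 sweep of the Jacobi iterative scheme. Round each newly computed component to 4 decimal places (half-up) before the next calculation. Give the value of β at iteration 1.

0.5556

Iteration 1:
  α = (9 - (-2)·1.0000 - (-3)·1.0000) / (8) = 1.7500
  β = (10 - (4)·1.0000 - (1)·1.0000) / (9) = 0.5556
  γ = (-9 - (4)·1.0000 - (-1)·1.0000) / (7) = -1.7143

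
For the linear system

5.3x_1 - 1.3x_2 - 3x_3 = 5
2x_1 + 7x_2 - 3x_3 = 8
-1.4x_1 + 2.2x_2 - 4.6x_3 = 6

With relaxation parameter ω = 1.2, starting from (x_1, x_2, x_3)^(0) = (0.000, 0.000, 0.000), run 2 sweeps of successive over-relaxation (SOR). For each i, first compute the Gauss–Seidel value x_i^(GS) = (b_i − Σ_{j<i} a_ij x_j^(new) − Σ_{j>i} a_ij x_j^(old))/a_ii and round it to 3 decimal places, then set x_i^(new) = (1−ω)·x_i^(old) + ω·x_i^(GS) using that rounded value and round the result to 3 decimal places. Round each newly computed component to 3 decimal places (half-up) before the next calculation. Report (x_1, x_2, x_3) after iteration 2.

Iteration 1:
  x_1: GS value = (5 - (-1.3)·0.000 - (-3)·0.000) / (5.3) = 0.943;  x_1 ← (1−ω)·0.000 + ω·0.943 = 1.132
  x_2: GS value = (8 - (2)·1.132 - (-3)·0.000) / (7) = 0.819;  x_2 ← (1−ω)·0.000 + ω·0.819 = 0.983
  x_3: GS value = (6 - (-1.4)·1.132 - (2.2)·0.983) / (-4.6) = -1.179;  x_3 ← (1−ω)·0.000 + ω·-1.179 = -1.415
Iteration 2:
  x_1: GS value = (5 - (-1.3)·0.983 - (-3)·-1.415) / (5.3) = 0.384;  x_1 ← (1−ω)·1.132 + ω·0.384 = 0.234
  x_2: GS value = (8 - (2)·0.234 - (-3)·-1.415) / (7) = 0.470;  x_2 ← (1−ω)·0.983 + ω·0.470 = 0.367
  x_3: GS value = (6 - (-1.4)·0.234 - (2.2)·0.367) / (-4.6) = -1.200;  x_3 ← (1−ω)·-1.415 + ω·-1.200 = -1.157

(0.234, 0.367, -1.157)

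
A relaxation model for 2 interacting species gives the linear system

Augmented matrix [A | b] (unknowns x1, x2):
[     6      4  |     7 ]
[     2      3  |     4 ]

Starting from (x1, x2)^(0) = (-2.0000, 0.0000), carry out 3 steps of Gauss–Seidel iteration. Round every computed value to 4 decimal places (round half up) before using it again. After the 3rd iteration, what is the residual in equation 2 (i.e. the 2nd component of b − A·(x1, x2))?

0.0000

Iteration 1:
  x1 = (7 - (4)·0.0000) / (6) = 1.1667
  x2 = (4 - (2)·1.1667) / (3) = 0.5555
Iteration 2:
  x1 = (7 - (4)·0.5555) / (6) = 0.7963
  x2 = (4 - (2)·0.7963) / (3) = 0.8025
Iteration 3:
  x1 = (7 - (4)·0.8025) / (6) = 0.6317
  x2 = (4 - (2)·0.6317) / (3) = 0.9122
Residual b − A·x = (-0.4390, 0.0000)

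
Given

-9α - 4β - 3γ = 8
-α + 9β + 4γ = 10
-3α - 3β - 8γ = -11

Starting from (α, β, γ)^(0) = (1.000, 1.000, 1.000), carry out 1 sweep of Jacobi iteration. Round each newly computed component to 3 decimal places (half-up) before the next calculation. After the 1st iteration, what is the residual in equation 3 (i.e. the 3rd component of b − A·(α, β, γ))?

-8.667

Iteration 1:
  α = (8 - (-4)·1.000 - (-3)·1.000) / (-9) = -1.667
  β = (10 - (-1)·1.000 - (4)·1.000) / (9) = 0.778
  γ = (-11 - (-3)·1.000 - (-3)·1.000) / (-8) = 0.625
Residual b − A·x = (-2.016, -1.169, -8.667)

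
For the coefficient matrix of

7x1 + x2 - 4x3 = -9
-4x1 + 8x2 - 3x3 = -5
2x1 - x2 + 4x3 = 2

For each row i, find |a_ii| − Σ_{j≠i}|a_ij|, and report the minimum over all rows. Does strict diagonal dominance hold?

row 1: |7| − (1+4) = 2
row 2: |8| − (4+3) = 1
row 3: |4| − (2+1) = 1
minimum over rows = 1 → strictly diagonally dominant (convergence guaranteed)

1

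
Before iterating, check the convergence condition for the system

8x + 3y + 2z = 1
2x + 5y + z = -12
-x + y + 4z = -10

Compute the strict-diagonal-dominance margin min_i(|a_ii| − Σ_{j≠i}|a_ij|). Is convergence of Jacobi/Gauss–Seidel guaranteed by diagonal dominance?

2

row 1: |8| − (3+2) = 3
row 2: |5| − (2+1) = 2
row 3: |4| − (1+1) = 2
minimum over rows = 2 → strictly diagonally dominant (convergence guaranteed)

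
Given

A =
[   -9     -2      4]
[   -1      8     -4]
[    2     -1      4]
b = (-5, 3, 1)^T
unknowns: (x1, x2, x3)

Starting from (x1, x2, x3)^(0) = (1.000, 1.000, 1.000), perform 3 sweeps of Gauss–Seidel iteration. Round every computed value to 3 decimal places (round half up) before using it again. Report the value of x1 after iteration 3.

Iteration 1:
  x1 = (-5 - (-2)·1.000 - (4)·1.000) / (-9) = 0.778
  x2 = (3 - (-1)·0.778 - (-4)·1.000) / (8) = 0.972
  x3 = (1 - (2)·0.778 - (-1)·0.972) / (4) = 0.104
Iteration 2:
  x1 = (-5 - (-2)·0.972 - (4)·0.104) / (-9) = 0.386
  x2 = (3 - (-1)·0.386 - (-4)·0.104) / (8) = 0.475
  x3 = (1 - (2)·0.386 - (-1)·0.475) / (4) = 0.176
Iteration 3:
  x1 = (-5 - (-2)·0.475 - (4)·0.176) / (-9) = 0.528
  x2 = (3 - (-1)·0.528 - (-4)·0.176) / (8) = 0.529
  x3 = (1 - (2)·0.528 - (-1)·0.529) / (4) = 0.118

0.528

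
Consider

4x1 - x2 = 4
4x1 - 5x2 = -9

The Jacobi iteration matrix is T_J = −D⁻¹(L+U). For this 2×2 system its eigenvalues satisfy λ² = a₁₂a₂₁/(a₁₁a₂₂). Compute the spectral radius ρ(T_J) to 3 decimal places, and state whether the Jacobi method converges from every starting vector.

0.447

a₁₂a₂₁/(a₁₁a₂₂) = (-1)·(4) / ((4)·(-5)) = 0.200000
ρ = √|0.200000| = √0.200000 = 0.447
ρ < 1, so Jacobi converges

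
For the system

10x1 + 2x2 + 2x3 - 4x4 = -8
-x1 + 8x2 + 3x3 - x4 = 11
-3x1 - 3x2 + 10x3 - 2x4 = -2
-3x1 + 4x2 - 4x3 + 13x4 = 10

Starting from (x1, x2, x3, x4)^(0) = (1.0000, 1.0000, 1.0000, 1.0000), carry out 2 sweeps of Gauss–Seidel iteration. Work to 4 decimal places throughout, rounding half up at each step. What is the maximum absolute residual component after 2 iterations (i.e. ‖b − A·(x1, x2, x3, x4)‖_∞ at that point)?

0.8204

Iteration 1:
  x1 = (-8 - (2)·1.0000 - (2)·1.0000 - (-4)·1.0000) / (10) = -0.8000
  x2 = (11 - (-1)·-0.8000 - (3)·1.0000 - (-1)·1.0000) / (8) = 1.0250
  x3 = (-2 - (-3)·-0.8000 - (-3)·1.0250 - (-2)·1.0000) / (10) = 0.0675
  x4 = (10 - (-3)·-0.8000 - (4)·1.0250 - (-4)·0.0675) / (13) = 0.2900
Iteration 2:
  x1 = (-8 - (2)·1.0250 - (2)·0.0675 - (-4)·0.2900) / (10) = -0.9025
  x2 = (11 - (-1)·-0.9025 - (3)·0.0675 - (-1)·0.2900) / (8) = 1.2731
  x3 = (-2 - (-3)·-0.9025 - (-3)·1.2731 - (-2)·0.2900) / (10) = -0.0308
  x4 = (10 - (-3)·-0.9025 - (4)·1.2731 - (-4)·-0.0308) / (13) = 0.1598
Residual b − A·x = (-0.8204, 0.1649, -0.2606, -0.0005); ∞-norm = 0.8204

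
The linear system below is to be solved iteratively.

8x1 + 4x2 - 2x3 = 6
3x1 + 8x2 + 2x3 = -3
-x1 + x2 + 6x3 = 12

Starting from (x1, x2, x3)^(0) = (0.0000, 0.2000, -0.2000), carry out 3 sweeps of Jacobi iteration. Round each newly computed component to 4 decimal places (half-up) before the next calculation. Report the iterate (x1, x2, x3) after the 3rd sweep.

(1.8344, -1.4401, 2.4160)

Iteration 1:
  x1 = (6 - (4)·0.2000 - (-2)·-0.2000) / (8) = 0.6000
  x2 = (-3 - (3)·0.0000 - (2)·-0.2000) / (8) = -0.3250
  x3 = (12 - (-1)·0.0000 - (1)·0.2000) / (6) = 1.9667
Iteration 2:
  x1 = (6 - (4)·-0.3250 - (-2)·1.9667) / (8) = 1.4042
  x2 = (-3 - (3)·0.6000 - (2)·1.9667) / (8) = -1.0917
  x3 = (12 - (-1)·0.6000 - (1)·-0.3250) / (6) = 2.1542
Iteration 3:
  x1 = (6 - (4)·-1.0917 - (-2)·2.1542) / (8) = 1.8344
  x2 = (-3 - (3)·1.4042 - (2)·2.1542) / (8) = -1.4401
  x3 = (12 - (-1)·1.4042 - (1)·-1.0917) / (6) = 2.4160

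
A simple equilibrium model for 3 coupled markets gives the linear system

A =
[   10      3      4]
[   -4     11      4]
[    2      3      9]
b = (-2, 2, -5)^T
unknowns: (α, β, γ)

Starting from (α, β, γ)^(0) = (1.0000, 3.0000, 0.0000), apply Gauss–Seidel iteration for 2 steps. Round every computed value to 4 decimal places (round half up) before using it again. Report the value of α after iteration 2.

Iteration 1:
  α = (-2 - (3)·3.0000 - (4)·0.0000) / (10) = -1.1000
  β = (2 - (-4)·-1.1000 - (4)·0.0000) / (11) = -0.2182
  γ = (-5 - (2)·-1.1000 - (3)·-0.2182) / (9) = -0.2384
Iteration 2:
  α = (-2 - (3)·-0.2182 - (4)·-0.2384) / (10) = -0.0392
  β = (2 - (-4)·-0.0392 - (4)·-0.2384) / (11) = 0.2543
  γ = (-5 - (2)·-0.0392 - (3)·0.2543) / (9) = -0.6316

-0.0392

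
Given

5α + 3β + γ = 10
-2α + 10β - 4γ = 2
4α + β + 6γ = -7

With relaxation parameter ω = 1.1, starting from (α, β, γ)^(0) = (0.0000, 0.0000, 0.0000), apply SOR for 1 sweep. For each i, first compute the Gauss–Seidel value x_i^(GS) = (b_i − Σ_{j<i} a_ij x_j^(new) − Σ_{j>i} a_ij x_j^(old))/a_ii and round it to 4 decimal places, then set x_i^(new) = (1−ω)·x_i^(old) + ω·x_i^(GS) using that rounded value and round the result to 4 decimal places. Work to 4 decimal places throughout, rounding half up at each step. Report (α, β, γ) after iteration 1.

(2.2000, 0.7040, -3.0258)

Iteration 1:
  α: GS value = (10 - (3)·0.0000 - (1)·0.0000) / (5) = 2.0000;  α ← (1−ω)·0.0000 + ω·2.0000 = 2.2000
  β: GS value = (2 - (-2)·2.2000 - (-4)·0.0000) / (10) = 0.6400;  β ← (1−ω)·0.0000 + ω·0.6400 = 0.7040
  γ: GS value = (-7 - (4)·2.2000 - (1)·0.7040) / (6) = -2.7507;  γ ← (1−ω)·0.0000 + ω·-2.7507 = -3.0258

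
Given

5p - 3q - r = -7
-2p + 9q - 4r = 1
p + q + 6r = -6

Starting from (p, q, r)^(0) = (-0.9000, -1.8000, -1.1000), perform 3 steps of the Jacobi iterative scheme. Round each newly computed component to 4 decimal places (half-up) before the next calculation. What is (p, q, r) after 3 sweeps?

(-1.9307, -0.5031, -0.5683)

Iteration 1:
  p = (-7 - (-3)·-1.8000 - (-1)·-1.1000) / (5) = -2.7000
  q = (1 - (-2)·-0.9000 - (-4)·-1.1000) / (9) = -0.5778
  r = (-6 - (1)·-0.9000 - (1)·-1.8000) / (6) = -0.5500
Iteration 2:
  p = (-7 - (-3)·-0.5778 - (-1)·-0.5500) / (5) = -1.8567
  q = (1 - (-2)·-2.7000 - (-4)·-0.5500) / (9) = -0.7333
  r = (-6 - (1)·-2.7000 - (1)·-0.5778) / (6) = -0.4537
Iteration 3:
  p = (-7 - (-3)·-0.7333 - (-1)·-0.4537) / (5) = -1.9307
  q = (1 - (-2)·-1.8567 - (-4)·-0.4537) / (9) = -0.5031
  r = (-6 - (1)·-1.8567 - (1)·-0.7333) / (6) = -0.5683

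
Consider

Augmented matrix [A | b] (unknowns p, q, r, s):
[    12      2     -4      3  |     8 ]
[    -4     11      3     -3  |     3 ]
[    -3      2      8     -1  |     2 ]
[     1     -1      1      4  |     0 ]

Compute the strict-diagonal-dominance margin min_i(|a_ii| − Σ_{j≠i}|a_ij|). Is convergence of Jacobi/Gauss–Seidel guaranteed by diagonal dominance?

row 1: |12| − (2+4+3) = 3
row 2: |11| − (4+3+3) = 1
row 3: |8| − (3+2+1) = 2
row 4: |4| − (1+1+1) = 1
minimum over rows = 1 → strictly diagonally dominant (convergence guaranteed)

1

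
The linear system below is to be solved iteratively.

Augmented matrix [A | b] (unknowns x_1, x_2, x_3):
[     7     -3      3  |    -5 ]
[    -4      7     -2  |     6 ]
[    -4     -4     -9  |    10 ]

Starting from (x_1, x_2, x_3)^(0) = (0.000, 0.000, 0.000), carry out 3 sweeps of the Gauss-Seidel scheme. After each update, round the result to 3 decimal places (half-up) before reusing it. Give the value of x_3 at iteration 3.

-1.372

Iteration 1:
  x_1 = (-5 - (-3)·0.000 - (3)·0.000) / (7) = -0.714
  x_2 = (6 - (-4)·-0.714 - (-2)·0.000) / (7) = 0.449
  x_3 = (10 - (-4)·-0.714 - (-4)·0.449) / (-9) = -0.993
Iteration 2:
  x_1 = (-5 - (-3)·0.449 - (3)·-0.993) / (7) = -0.096
  x_2 = (6 - (-4)·-0.096 - (-2)·-0.993) / (7) = 0.519
  x_3 = (10 - (-4)·-0.096 - (-4)·0.519) / (-9) = -1.299
Iteration 3:
  x_1 = (-5 - (-3)·0.519 - (3)·-1.299) / (7) = 0.065
  x_2 = (6 - (-4)·0.065 - (-2)·-1.299) / (7) = 0.523
  x_3 = (10 - (-4)·0.065 - (-4)·0.523) / (-9) = -1.372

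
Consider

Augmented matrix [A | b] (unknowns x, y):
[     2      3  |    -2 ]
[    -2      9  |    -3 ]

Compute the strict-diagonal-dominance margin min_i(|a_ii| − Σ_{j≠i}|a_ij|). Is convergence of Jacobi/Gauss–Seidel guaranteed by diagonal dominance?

-1

row 1: |2| − (3) = -1
row 2: |9| − (2) = 7
minimum over rows = -1 → not strictly diagonally dominant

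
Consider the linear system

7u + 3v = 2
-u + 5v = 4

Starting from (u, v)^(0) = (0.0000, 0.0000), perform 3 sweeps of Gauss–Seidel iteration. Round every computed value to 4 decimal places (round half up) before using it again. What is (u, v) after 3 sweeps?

Iteration 1:
  u = (2 - (3)·0.0000) / (7) = 0.2857
  v = (4 - (-1)·0.2857) / (5) = 0.8571
Iteration 2:
  u = (2 - (3)·0.8571) / (7) = -0.0816
  v = (4 - (-1)·-0.0816) / (5) = 0.7837
Iteration 3:
  u = (2 - (3)·0.7837) / (7) = -0.0502
  v = (4 - (-1)·-0.0502) / (5) = 0.7900

(-0.0502, 0.7900)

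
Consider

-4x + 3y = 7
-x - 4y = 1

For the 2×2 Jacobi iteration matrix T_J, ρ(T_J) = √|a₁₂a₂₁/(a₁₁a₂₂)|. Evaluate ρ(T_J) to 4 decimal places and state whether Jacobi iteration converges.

0.4330

a₁₂a₂₁/(a₁₁a₂₂) = (3)·(-1) / ((-4)·(-4)) = -0.187500
ρ = √|-0.187500| = √0.187500 = 0.4330
ρ < 1, so Jacobi converges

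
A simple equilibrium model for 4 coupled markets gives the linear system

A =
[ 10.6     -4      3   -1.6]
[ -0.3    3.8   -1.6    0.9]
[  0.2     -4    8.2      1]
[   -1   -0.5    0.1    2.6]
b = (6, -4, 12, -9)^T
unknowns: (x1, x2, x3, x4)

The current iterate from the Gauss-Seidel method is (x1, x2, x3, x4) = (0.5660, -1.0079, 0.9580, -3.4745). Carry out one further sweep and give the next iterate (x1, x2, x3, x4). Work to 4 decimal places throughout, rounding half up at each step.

One sweep:
  x1 = (6 - (-4)·-1.0079 - (3)·0.9580 - (-1.6)·-3.4745) / (10.6) = -0.6099
  x2 = (-4 - (-0.3)·-0.6099 - (-1.6)·0.9580 - (0.9)·-3.4745) / (3.8) = 0.1255
  x3 = (12 - (0.2)·-0.6099 - (-4)·0.1255 - (1)·-3.4745) / (8.2) = 1.9632
  x4 = (-9 - (-1)·-0.6099 - (-0.5)·0.1255 - (0.1)·1.9632) / (2.6) = -3.7475

(-0.6099, 0.1255, 1.9632, -3.7475)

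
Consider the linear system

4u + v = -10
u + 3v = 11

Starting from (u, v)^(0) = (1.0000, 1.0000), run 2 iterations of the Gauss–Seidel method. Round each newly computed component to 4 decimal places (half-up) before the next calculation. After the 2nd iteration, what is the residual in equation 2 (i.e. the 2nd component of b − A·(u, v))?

0.0001

Iteration 1:
  u = (-10 - (1)·1.0000) / (4) = -2.7500
  v = (11 - (1)·-2.7500) / (3) = 4.5833
Iteration 2:
  u = (-10 - (1)·4.5833) / (4) = -3.6458
  v = (11 - (1)·-3.6458) / (3) = 4.8819
Residual b − A·x = (-0.2987, 0.0001)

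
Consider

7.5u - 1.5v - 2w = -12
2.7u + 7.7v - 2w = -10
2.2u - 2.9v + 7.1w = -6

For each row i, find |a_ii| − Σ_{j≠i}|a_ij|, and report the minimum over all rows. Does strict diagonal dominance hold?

row 1: |7.5| − (1.5+2) = 4
row 2: |7.7| − (2.7+2) = 3
row 3: |7.1| − (2.2+2.9) = 2
minimum over rows = 2 → strictly diagonally dominant (convergence guaranteed)

2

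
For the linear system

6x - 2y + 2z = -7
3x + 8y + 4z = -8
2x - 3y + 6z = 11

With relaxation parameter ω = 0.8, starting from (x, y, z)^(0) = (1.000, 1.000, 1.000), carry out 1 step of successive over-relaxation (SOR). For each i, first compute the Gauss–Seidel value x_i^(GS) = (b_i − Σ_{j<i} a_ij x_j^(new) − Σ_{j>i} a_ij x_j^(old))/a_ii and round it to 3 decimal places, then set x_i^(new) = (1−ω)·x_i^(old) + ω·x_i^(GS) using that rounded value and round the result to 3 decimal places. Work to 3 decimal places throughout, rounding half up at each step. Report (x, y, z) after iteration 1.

(-0.734, -0.780, 1.550)

Iteration 1:
  x: GS value = (-7 - (-2)·1.000 - (2)·1.000) / (6) = -1.167;  x ← (1−ω)·1.000 + ω·-1.167 = -0.734
  y: GS value = (-8 - (3)·-0.734 - (4)·1.000) / (8) = -1.225;  y ← (1−ω)·1.000 + ω·-1.225 = -0.780
  z: GS value = (11 - (2)·-0.734 - (-3)·-0.780) / (6) = 1.688;  z ← (1−ω)·1.000 + ω·1.688 = 1.550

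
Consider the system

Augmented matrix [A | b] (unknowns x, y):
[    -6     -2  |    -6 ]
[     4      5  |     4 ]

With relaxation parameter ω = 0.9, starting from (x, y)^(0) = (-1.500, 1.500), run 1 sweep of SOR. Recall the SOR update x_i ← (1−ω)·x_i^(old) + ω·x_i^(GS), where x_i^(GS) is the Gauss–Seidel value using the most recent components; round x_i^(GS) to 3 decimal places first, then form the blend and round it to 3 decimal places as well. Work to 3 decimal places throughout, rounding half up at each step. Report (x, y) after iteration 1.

Iteration 1:
  x: GS value = (-6 - (-2)·1.500) / (-6) = 0.500;  x ← (1−ω)·-1.500 + ω·0.500 = 0.300
  y: GS value = (4 - (4)·0.300) / (5) = 0.560;  y ← (1−ω)·1.500 + ω·0.560 = 0.654

(0.300, 0.654)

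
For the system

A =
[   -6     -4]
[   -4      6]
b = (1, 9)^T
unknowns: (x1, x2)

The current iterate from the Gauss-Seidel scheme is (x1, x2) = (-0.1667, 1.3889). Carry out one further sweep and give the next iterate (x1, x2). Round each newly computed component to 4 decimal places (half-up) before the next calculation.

(-1.0926, 0.7716)

One sweep:
  x1 = (1 - (-4)·1.3889) / (-6) = -1.0926
  x2 = (9 - (-4)·-1.0926) / (6) = 0.7716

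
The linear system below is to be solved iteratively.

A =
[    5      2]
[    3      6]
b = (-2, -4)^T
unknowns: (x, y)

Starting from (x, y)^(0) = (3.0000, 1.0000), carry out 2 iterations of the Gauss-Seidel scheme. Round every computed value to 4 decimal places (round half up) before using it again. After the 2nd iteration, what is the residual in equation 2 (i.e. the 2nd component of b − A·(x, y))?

Iteration 1:
  x = (-2 - (2)·1.0000) / (5) = -0.8000
  y = (-4 - (3)·-0.8000) / (6) = -0.2667
Iteration 2:
  x = (-2 - (2)·-0.2667) / (5) = -0.2933
  y = (-4 - (3)·-0.2933) / (6) = -0.5200
Residual b − A·x = (0.5065, -0.0001)

-0.0001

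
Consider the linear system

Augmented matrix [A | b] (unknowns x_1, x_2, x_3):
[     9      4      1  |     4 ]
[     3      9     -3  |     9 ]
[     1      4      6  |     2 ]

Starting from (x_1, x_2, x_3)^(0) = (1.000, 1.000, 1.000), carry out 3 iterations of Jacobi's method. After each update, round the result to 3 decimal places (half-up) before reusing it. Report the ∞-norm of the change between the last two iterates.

0.059

Iteration 1:
  x_1 = (4 - (4)·1.000 - (1)·1.000) / (9) = -0.111
  x_2 = (9 - (3)·1.000 - (-3)·1.000) / (9) = 1.000
  x_3 = (2 - (1)·1.000 - (4)·1.000) / (6) = -0.500
Iteration 2:
  x_1 = (4 - (4)·1.000 - (1)·-0.500) / (9) = 0.056
  x_2 = (9 - (3)·-0.111 - (-3)·-0.500) / (9) = 0.870
  x_3 = (2 - (1)·-0.111 - (4)·1.000) / (6) = -0.315
Iteration 3:
  x_1 = (4 - (4)·0.870 - (1)·-0.315) / (9) = 0.093
  x_2 = (9 - (3)·0.056 - (-3)·-0.315) / (9) = 0.876
  x_3 = (2 - (1)·0.056 - (4)·0.870) / (6) = -0.256
Change: (0.037, 0.006, 0.059) → max |·| = 0.059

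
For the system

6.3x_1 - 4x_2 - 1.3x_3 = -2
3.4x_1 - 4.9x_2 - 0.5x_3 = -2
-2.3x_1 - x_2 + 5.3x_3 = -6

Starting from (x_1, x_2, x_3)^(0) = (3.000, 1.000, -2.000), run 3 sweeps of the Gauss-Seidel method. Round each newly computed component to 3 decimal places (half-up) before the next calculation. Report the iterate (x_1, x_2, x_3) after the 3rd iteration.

(-0.310, 0.310, -1.208)

Iteration 1:
  x_1 = (-2 - (-4)·1.000 - (-1.3)·-2.000) / (6.3) = -0.095
  x_2 = (-2 - (3.4)·-0.095 - (-0.5)·-2.000) / (-4.9) = 0.546
  x_3 = (-6 - (-2.3)·-0.095 - (-1)·0.546) / (5.3) = -1.070
Iteration 2:
  x_1 = (-2 - (-4)·0.546 - (-1.3)·-1.070) / (6.3) = -0.192
  x_2 = (-2 - (3.4)·-0.192 - (-0.5)·-1.070) / (-4.9) = 0.384
  x_3 = (-6 - (-2.3)·-0.192 - (-1)·0.384) / (5.3) = -1.143
Iteration 3:
  x_1 = (-2 - (-4)·0.384 - (-1.3)·-1.143) / (6.3) = -0.310
  x_2 = (-2 - (3.4)·-0.310 - (-0.5)·-1.143) / (-4.9) = 0.310
  x_3 = (-6 - (-2.3)·-0.310 - (-1)·0.310) / (5.3) = -1.208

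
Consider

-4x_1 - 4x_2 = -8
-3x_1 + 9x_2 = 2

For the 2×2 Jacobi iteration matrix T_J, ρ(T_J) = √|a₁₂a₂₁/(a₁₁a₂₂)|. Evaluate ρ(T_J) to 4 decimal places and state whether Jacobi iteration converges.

0.5774

a₁₂a₂₁/(a₁₁a₂₂) = (-4)·(-3) / ((-4)·(9)) = -0.333333
ρ = √|-0.333333| = √0.333333 = 0.5774
ρ < 1, so Jacobi converges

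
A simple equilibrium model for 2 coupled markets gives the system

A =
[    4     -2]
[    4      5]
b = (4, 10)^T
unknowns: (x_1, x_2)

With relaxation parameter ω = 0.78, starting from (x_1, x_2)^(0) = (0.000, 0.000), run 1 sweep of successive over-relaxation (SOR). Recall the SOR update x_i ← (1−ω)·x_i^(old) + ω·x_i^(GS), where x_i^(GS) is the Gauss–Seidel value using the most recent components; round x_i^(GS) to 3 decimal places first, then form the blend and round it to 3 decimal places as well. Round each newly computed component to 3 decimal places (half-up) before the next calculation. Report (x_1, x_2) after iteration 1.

(0.780, 1.073)

Iteration 1:
  x_1: GS value = (4 - (-2)·0.000) / (4) = 1.000;  x_1 ← (1−ω)·0.000 + ω·1.000 = 0.780
  x_2: GS value = (10 - (4)·0.780) / (5) = 1.376;  x_2 ← (1−ω)·0.000 + ω·1.376 = 1.073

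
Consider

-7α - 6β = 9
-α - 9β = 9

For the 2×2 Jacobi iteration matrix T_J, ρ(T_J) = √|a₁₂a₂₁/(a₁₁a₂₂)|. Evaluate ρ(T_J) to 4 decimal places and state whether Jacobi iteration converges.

a₁₂a₂₁/(a₁₁a₂₂) = (-6)·(-1) / ((-7)·(-9)) = 0.095238
ρ = √|0.095238| = √0.095238 = 0.3086
ρ < 1, so Jacobi converges

0.3086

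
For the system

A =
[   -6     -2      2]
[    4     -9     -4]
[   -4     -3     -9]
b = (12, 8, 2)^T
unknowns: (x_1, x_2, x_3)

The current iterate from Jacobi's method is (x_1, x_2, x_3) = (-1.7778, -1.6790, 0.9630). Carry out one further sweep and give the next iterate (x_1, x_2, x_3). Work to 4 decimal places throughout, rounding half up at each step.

(-1.1193, -2.1070, 1.1276)

One sweep:
  x_1 = (12 - (-2)·-1.6790 - (2)·0.9630) / (-6) = -1.1193
  x_2 = (8 - (4)·-1.7778 - (-4)·0.9630) / (-9) = -2.1070
  x_3 = (2 - (-4)·-1.7778 - (-3)·-1.6790) / (-9) = 1.1276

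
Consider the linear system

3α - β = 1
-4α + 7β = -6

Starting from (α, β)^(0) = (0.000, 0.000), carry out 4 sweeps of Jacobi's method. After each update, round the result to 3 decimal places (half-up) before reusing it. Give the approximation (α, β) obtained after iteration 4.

Iteration 1:
  α = (1 - (-1)·0.000) / (3) = 0.333
  β = (-6 - (-4)·0.000) / (7) = -0.857
Iteration 2:
  α = (1 - (-1)·-0.857) / (3) = 0.048
  β = (-6 - (-4)·0.333) / (7) = -0.667
Iteration 3:
  α = (1 - (-1)·-0.667) / (3) = 0.111
  β = (-6 - (-4)·0.048) / (7) = -0.830
Iteration 4:
  α = (1 - (-1)·-0.830) / (3) = 0.057
  β = (-6 - (-4)·0.111) / (7) = -0.794

(0.057, -0.794)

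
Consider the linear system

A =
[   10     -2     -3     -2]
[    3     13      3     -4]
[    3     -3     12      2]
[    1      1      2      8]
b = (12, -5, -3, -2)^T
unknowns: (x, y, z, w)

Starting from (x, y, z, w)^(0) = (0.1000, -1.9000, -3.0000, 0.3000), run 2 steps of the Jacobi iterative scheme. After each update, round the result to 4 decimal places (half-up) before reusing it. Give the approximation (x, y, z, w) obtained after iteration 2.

(1.1804, 0.0277, -0.2716, -0.0946)

Iteration 1:
  x = (12 - (-2)·-1.9000 - (-3)·-3.0000 - (-2)·0.3000) / (10) = -0.0200
  y = (-5 - (3)·0.1000 - (3)·-3.0000 - (-4)·0.3000) / (13) = 0.3769
  z = (-3 - (3)·0.1000 - (-3)·-1.9000 - (2)·0.3000) / (12) = -0.8000
  w = (-2 - (1)·0.1000 - (1)·-1.9000 - (2)·-3.0000) / (8) = 0.7250
Iteration 2:
  x = (12 - (-2)·0.3769 - (-3)·-0.8000 - (-2)·0.7250) / (10) = 1.1804
  y = (-5 - (3)·-0.0200 - (3)·-0.8000 - (-4)·0.7250) / (13) = 0.0277
  z = (-3 - (3)·-0.0200 - (-3)·0.3769 - (2)·0.7250) / (12) = -0.2716
  w = (-2 - (1)·-0.0200 - (1)·0.3769 - (2)·-0.8000) / (8) = -0.0946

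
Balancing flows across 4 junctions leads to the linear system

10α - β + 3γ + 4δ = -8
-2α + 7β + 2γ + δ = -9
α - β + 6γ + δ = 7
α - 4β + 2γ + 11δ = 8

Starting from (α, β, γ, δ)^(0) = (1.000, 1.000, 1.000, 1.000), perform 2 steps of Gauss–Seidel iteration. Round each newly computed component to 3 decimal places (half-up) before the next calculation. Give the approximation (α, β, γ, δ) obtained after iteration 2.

(-1.246, -1.883, 1.073, -0.039)

Iteration 1:
  α = (-8 - (-1)·1.000 - (3)·1.000 - (4)·1.000) / (10) = -1.400
  β = (-9 - (-2)·-1.400 - (2)·1.000 - (1)·1.000) / (7) = -2.114
  γ = (7 - (1)·-1.400 - (-1)·-2.114 - (1)·1.000) / (6) = 0.881
  δ = (8 - (1)·-1.400 - (-4)·-2.114 - (2)·0.881) / (11) = -0.074
Iteration 2:
  α = (-8 - (-1)·-2.114 - (3)·0.881 - (4)·-0.074) / (10) = -1.246
  β = (-9 - (-2)·-1.246 - (2)·0.881 - (1)·-0.074) / (7) = -1.883
  γ = (7 - (1)·-1.246 - (-1)·-1.883 - (1)·-0.074) / (6) = 1.073
  δ = (8 - (1)·-1.246 - (-4)·-1.883 - (2)·1.073) / (11) = -0.039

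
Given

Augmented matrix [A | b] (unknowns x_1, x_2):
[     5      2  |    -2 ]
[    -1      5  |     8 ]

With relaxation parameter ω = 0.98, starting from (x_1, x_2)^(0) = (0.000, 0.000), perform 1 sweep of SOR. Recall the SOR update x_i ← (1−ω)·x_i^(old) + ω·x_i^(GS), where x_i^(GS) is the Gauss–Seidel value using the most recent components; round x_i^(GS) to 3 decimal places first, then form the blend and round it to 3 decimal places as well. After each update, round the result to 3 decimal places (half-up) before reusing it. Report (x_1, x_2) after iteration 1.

(-0.392, 1.492)

Iteration 1:
  x_1: GS value = (-2 - (2)·0.000) / (5) = -0.400;  x_1 ← (1−ω)·0.000 + ω·-0.400 = -0.392
  x_2: GS value = (8 - (-1)·-0.392) / (5) = 1.522;  x_2 ← (1−ω)·0.000 + ω·1.522 = 1.492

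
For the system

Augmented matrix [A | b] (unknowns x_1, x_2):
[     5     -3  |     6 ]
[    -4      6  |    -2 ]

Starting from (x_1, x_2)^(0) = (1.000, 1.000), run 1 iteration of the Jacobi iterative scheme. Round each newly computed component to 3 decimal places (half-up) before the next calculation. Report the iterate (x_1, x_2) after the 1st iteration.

(1.800, 0.333)

Iteration 1:
  x_1 = (6 - (-3)·1.000) / (5) = 1.800
  x_2 = (-2 - (-4)·1.000) / (6) = 0.333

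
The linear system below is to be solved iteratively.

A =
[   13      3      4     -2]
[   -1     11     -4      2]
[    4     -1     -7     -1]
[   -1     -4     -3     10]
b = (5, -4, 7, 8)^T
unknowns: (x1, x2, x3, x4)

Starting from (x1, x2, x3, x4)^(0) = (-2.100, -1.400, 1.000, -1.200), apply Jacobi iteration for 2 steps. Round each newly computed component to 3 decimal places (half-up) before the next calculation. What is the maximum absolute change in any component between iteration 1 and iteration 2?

Iteration 1:
  x1 = (5 - (3)·-1.400 - (4)·1.000 - (-2)·-1.200) / (13) = 0.215
  x2 = (-4 - (-1)·-2.100 - (-4)·1.000 - (2)·-1.200) / (11) = 0.027
  x3 = (7 - (4)·-2.100 - (-1)·-1.400 - (-1)·-1.200) / (-7) = -1.829
  x4 = (8 - (-1)·-2.100 - (-4)·-1.400 - (-3)·1.000) / (10) = 0.330
Iteration 2:
  x1 = (5 - (3)·0.027 - (4)·-1.829 - (-2)·0.330) / (13) = 0.992
  x2 = (-4 - (-1)·0.215 - (-4)·-1.829 - (2)·0.330) / (11) = -1.069
  x3 = (7 - (4)·0.215 - (-1)·0.027 - (-1)·0.330) / (-7) = -0.928
  x4 = (8 - (-1)·0.215 - (-4)·0.027 - (-3)·-1.829) / (10) = 0.284
Change: (0.777, -1.096, 0.901, -0.046) → max |·| = 1.096

1.096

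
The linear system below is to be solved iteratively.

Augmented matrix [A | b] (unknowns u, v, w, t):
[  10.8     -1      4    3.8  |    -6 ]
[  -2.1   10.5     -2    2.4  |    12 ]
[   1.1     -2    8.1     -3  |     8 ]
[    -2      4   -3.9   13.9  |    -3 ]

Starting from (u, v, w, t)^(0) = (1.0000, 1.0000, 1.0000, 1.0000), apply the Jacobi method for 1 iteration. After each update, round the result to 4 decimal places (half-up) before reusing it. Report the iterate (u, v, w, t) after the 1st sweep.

(-1.1852, 1.3048, 1.4691, -0.0791)

Iteration 1:
  u = (-6 - (-1)·1.0000 - (4)·1.0000 - (3.8)·1.0000) / (10.8) = -1.1852
  v = (12 - (-2.1)·1.0000 - (-2)·1.0000 - (2.4)·1.0000) / (10.5) = 1.3048
  w = (8 - (1.1)·1.0000 - (-2)·1.0000 - (-3)·1.0000) / (8.1) = 1.4691
  t = (-3 - (-2)·1.0000 - (4)·1.0000 - (-3.9)·1.0000) / (13.9) = -0.0791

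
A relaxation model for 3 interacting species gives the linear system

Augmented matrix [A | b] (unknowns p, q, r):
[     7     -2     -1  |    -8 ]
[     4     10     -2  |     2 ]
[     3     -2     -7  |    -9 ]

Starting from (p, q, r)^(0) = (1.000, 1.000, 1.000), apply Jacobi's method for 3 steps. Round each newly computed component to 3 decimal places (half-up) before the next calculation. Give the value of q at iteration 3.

Iteration 1:
  p = (-8 - (-2)·1.000 - (-1)·1.000) / (7) = -0.714
  q = (2 - (4)·1.000 - (-2)·1.000) / (10) = 0.000
  r = (-9 - (3)·1.000 - (-2)·1.000) / (-7) = 1.429
Iteration 2:
  p = (-8 - (-2)·0.000 - (-1)·1.429) / (7) = -0.939
  q = (2 - (4)·-0.714 - (-2)·1.429) / (10) = 0.771
  r = (-9 - (3)·-0.714 - (-2)·0.000) / (-7) = 0.980
Iteration 3:
  p = (-8 - (-2)·0.771 - (-1)·0.980) / (7) = -0.783
  q = (2 - (4)·-0.939 - (-2)·0.980) / (10) = 0.772
  r = (-9 - (3)·-0.939 - (-2)·0.771) / (-7) = 0.663

0.772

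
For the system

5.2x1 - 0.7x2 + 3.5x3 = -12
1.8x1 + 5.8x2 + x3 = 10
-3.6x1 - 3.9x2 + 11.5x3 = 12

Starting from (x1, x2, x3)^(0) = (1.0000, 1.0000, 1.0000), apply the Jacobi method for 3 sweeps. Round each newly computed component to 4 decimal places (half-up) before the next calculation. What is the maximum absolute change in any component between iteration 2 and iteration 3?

Iteration 1:
  x1 = (-12 - (-0.7)·1.0000 - (3.5)·1.0000) / (5.2) = -2.8462
  x2 = (10 - (1.8)·1.0000 - (1)·1.0000) / (5.8) = 1.2414
  x3 = (12 - (-3.6)·1.0000 - (-3.9)·1.0000) / (11.5) = 1.6957
Iteration 2:
  x1 = (-12 - (-0.7)·1.2414 - (3.5)·1.6957) / (5.2) = -3.2819
  x2 = (10 - (1.8)·-2.8462 - (1)·1.6957) / (5.8) = 2.3151
  x3 = (12 - (-3.6)·-2.8462 - (-3.9)·1.2414) / (11.5) = 0.5735
Iteration 3:
  x1 = (-12 - (-0.7)·2.3151 - (3.5)·0.5735) / (5.2) = -2.3821
  x2 = (10 - (1.8)·-3.2819 - (1)·0.5735) / (5.8) = 2.6438
  x3 = (12 - (-3.6)·-3.2819 - (-3.9)·2.3151) / (11.5) = 0.8012
Change: (0.8998, 0.3287, 0.2277) → max |·| = 0.8998

0.8998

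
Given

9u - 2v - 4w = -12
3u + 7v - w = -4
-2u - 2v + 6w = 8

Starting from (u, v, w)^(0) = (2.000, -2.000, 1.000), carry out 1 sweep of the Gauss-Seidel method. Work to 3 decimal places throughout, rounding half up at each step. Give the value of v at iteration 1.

0.143

Iteration 1:
  u = (-12 - (-2)·-2.000 - (-4)·1.000) / (9) = -1.333
  v = (-4 - (3)·-1.333 - (-1)·1.000) / (7) = 0.143
  w = (8 - (-2)·-1.333 - (-2)·0.143) / (6) = 0.937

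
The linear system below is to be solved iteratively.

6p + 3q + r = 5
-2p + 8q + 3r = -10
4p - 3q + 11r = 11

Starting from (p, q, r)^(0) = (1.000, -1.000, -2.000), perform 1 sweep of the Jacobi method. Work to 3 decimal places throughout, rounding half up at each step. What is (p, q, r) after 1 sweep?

Iteration 1:
  p = (5 - (3)·-1.000 - (1)·-2.000) / (6) = 1.667
  q = (-10 - (-2)·1.000 - (3)·-2.000) / (8) = -0.250
  r = (11 - (4)·1.000 - (-3)·-1.000) / (11) = 0.364

(1.667, -0.250, 0.364)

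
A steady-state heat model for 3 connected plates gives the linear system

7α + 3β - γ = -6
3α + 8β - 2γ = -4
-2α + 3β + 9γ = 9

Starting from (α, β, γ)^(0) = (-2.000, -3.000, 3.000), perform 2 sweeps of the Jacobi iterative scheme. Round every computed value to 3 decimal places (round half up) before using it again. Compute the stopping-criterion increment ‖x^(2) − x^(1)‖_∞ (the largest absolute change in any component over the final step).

Iteration 1:
  α = (-6 - (3)·-3.000 - (-1)·3.000) / (7) = 0.857
  β = (-4 - (3)·-2.000 - (-2)·3.000) / (8) = 1.000
  γ = (9 - (-2)·-2.000 - (3)·-3.000) / (9) = 1.556
Iteration 2:
  α = (-6 - (3)·1.000 - (-1)·1.556) / (7) = -1.063
  β = (-4 - (3)·0.857 - (-2)·1.556) / (8) = -0.432
  γ = (9 - (-2)·0.857 - (3)·1.000) / (9) = 0.857
Change: (-1.920, -1.432, -0.699) → max |·| = 1.920

1.920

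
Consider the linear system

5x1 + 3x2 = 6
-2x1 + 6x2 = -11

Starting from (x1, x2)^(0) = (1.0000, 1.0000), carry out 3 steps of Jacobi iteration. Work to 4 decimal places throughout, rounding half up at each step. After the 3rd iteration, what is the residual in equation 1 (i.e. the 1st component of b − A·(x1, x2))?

-1.5001

Iteration 1:
  x1 = (6 - (3)·1.0000) / (5) = 0.6000
  x2 = (-11 - (-2)·1.0000) / (6) = -1.5000
Iteration 2:
  x1 = (6 - (3)·-1.5000) / (5) = 2.1000
  x2 = (-11 - (-2)·0.6000) / (6) = -1.6333
Iteration 3:
  x1 = (6 - (3)·-1.6333) / (5) = 2.1800
  x2 = (-11 - (-2)·2.1000) / (6) = -1.1333
Residual b − A·x = (-1.5001, 0.1598)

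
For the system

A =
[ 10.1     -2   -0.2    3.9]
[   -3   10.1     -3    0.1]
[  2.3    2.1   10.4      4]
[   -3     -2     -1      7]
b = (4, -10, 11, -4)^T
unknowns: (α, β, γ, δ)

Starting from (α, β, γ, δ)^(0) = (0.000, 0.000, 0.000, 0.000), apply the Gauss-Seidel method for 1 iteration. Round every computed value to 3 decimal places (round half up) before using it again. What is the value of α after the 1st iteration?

0.396

Iteration 1:
  α = (4 - (-2)·0.000 - (-0.2)·0.000 - (3.9)·0.000) / (10.1) = 0.396
  β = (-10 - (-3)·0.396 - (-3)·0.000 - (0.1)·0.000) / (10.1) = -0.872
  γ = (11 - (2.3)·0.396 - (2.1)·-0.872 - (4)·0.000) / (10.4) = 1.146
  δ = (-4 - (-3)·0.396 - (-2)·-0.872 - (-1)·1.146) / (7) = -0.487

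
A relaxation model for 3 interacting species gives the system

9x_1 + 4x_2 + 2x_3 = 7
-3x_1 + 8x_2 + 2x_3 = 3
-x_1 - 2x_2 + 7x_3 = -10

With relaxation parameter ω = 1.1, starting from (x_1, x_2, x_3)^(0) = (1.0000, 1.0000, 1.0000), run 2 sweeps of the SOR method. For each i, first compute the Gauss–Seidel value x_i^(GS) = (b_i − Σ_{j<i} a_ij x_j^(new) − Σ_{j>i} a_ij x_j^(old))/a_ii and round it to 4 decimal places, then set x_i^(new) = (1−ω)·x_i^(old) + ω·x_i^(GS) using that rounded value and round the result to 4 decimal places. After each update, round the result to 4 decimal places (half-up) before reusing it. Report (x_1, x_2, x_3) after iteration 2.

Iteration 1:
  x_1: GS value = (7 - (4)·1.0000 - (2)·1.0000) / (9) = 0.1111;  x_1 ← (1−ω)·1.0000 + ω·0.1111 = 0.0222
  x_2: GS value = (3 - (-3)·0.0222 - (2)·1.0000) / (8) = 0.1333;  x_2 ← (1−ω)·1.0000 + ω·0.1333 = 0.0466
  x_3: GS value = (-10 - (-1)·0.0222 - (-2)·0.0466) / (7) = -1.4121;  x_3 ← (1−ω)·1.0000 + ω·-1.4121 = -1.6533
Iteration 2:
  x_1: GS value = (7 - (4)·0.0466 - (2)·-1.6533) / (9) = 1.1245;  x_1 ← (1−ω)·0.0222 + ω·1.1245 = 1.2347
  x_2: GS value = (3 - (-3)·1.2347 - (2)·-1.6533) / (8) = 1.2513;  x_2 ← (1−ω)·0.0466 + ω·1.2513 = 1.3718
  x_3: GS value = (-10 - (-1)·1.2347 - (-2)·1.3718) / (7) = -0.8602;  x_3 ← (1−ω)·-1.6533 + ω·-0.8602 = -0.7809

(1.2347, 1.3718, -0.7809)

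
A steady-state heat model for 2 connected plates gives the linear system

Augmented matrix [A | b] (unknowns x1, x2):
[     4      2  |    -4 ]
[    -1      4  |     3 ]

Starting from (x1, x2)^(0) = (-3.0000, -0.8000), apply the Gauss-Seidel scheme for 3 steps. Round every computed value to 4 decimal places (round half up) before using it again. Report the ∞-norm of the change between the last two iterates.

0.0875

Iteration 1:
  x1 = (-4 - (2)·-0.8000) / (4) = -0.6000
  x2 = (3 - (-1)·-0.6000) / (4) = 0.6000
Iteration 2:
  x1 = (-4 - (2)·0.6000) / (4) = -1.3000
  x2 = (3 - (-1)·-1.3000) / (4) = 0.4250
Iteration 3:
  x1 = (-4 - (2)·0.4250) / (4) = -1.2125
  x2 = (3 - (-1)·-1.2125) / (4) = 0.4469
Change: (0.0875, 0.0219) → max |·| = 0.0875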